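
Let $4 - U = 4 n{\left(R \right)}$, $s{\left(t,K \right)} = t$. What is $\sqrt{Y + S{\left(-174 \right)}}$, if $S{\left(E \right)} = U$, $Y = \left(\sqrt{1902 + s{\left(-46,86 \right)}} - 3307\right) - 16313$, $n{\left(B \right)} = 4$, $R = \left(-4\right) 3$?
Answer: $2 \sqrt{-4908 + 2 \sqrt{29}} \approx 139.96 i$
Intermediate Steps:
$R = -12$
$Y = -19620 + 8 \sqrt{29}$ ($Y = \left(\sqrt{1902 - 46} - 3307\right) - 16313 = \left(\sqrt{1856} - 3307\right) - 16313 = \left(8 \sqrt{29} - 3307\right) - 16313 = \left(-3307 + 8 \sqrt{29}\right) - 16313 = -19620 + 8 \sqrt{29} \approx -19577.0$)
$U = -12$ ($U = 4 - 4 \cdot 4 = 4 - 16 = -12$)
$S{\left(E \right)} = -12$
$\sqrt{Y + S{\left(-174 \right)}} = \sqrt{\left(-19620 + 8 \sqrt{29}\right) - 12} = \sqrt{-19632 + 8 \sqrt{29}}$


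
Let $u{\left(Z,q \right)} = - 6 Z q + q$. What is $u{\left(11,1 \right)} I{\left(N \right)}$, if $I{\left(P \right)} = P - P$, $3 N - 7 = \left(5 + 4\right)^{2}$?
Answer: $0$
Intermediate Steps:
$u{\left(Z,q \right)} = q - 6 Z q$ ($u{\left(Z,q \right)} = - 6 Z q + q = q - 6 Z q$)
$N = \frac{88}{3}$ ($N = \frac{7}{3} + \frac{\left(5 + 4\right)^{2}}{3} = \frac{7}{3} + \frac{9^{2}}{3} = \frac{7}{3} + \frac{1}{3} \cdot 81 = \frac{7}{3} + 27 = \frac{88}{3} \approx 29.333$)
$I{\left(P \right)} = 0$
$u{\left(11,1 \right)} I{\left(N \right)} = 1 \left(1 - 66\right) 0 = 1 \left(-65\right) 0 = \left(-65\right) 0 = 0$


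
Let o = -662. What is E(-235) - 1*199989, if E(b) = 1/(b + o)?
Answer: -179390134/897 ≈ -1.9999e+5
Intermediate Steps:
E(b) = 1/(-662 + b) (E(b) = 1/(b - 662) = 1/(-662 + b))
E(-235) - 1*199989 = 1/(-662 - 235) - 1*199989 = 1/(-897) - 199989 = -1/897 - 199989 = -179390134/897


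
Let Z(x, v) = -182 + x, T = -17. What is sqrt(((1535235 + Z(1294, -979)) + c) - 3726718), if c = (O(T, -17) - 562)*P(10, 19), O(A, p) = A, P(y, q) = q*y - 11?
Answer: 2*I*sqrt(573503) ≈ 1514.6*I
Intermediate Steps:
P(y, q) = -11 + q*y
c = -103641 (c = (-17 - 562)*(-11 + 19*10) = -579*(-11 + 190) = -579*179 = -103641)
sqrt(((1535235 + Z(1294, -979)) + c) - 3726718) = sqrt(((1535235 + (-182 + 1294)) - 103641) - 3726718) = sqrt(((1535235 + 1112) - 103641) - 3726718) = sqrt((1536347 - 103641) - 3726718) = sqrt(1432706 - 3726718) = sqrt(-2294012) = 2*I*sqrt(573503)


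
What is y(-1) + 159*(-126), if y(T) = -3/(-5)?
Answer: -100167/5 ≈ -20033.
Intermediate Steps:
y(T) = ⅗ (y(T) = -3*(-⅕) = ⅗)
y(-1) + 159*(-126) = ⅗ + 159*(-126) = ⅗ - 20034 = -100167/5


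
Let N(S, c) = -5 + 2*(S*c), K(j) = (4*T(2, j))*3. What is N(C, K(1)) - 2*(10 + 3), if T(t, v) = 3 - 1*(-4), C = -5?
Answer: -871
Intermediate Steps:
T(t, v) = 7 (T(t, v) = 3 + 4 = 7)
K(j) = 84 (K(j) = (4*7)*3 = 28*3 = 84)
N(S, c) = -5 + 2*S*c
N(C, K(1)) - 2*(10 + 3) = (-5 + 2*(-5)*84) - 2*(10 + 3) = (-5 - 840) - 2*13 = -845 - 1*26 = -845 - 26 = -871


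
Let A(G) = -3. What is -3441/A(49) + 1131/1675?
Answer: 1922356/1675 ≈ 1147.7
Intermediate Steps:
-3441/A(49) + 1131/1675 = -3441/(-3) + 1131/1675 = -3441*(-⅓) + 1131*(1/1675) = 1147 + 1131/1675 = 1922356/1675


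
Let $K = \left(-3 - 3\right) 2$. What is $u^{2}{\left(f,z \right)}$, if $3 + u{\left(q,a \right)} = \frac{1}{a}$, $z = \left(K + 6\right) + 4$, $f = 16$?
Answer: $\frac{49}{4} \approx 12.25$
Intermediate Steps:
$K = -12$ ($K = \left(-6\right) 2 = -12$)
$z = -2$ ($z = \left(-12 + 6\right) + 4 = -6 + 4 = -2$)
$u{\left(q,a \right)} = -3 + \frac{1}{a}$
$u^{2}{\left(f,z \right)} = \left(-3 + \frac{1}{-2}\right)^{2} = \left(-3 - \frac{1}{2}\right)^{2} = \left(- \frac{7}{2}\right)^{2} = \frac{49}{4}$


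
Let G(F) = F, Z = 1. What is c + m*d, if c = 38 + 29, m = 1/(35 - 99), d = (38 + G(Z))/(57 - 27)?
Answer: 42867/640 ≈ 66.980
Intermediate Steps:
d = 13/10 (d = (38 + 1)/(57 - 27) = 39/30 = 39*(1/30) = 13/10 ≈ 1.3000)
m = -1/64 (m = 1/(-64) = -1/64 ≈ -0.015625)
c = 67
c + m*d = 67 - 1/64*13/10 = 67 - 13/640 = 42867/640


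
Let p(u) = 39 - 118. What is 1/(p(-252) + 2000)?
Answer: 1/1921 ≈ 0.00052056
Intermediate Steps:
p(u) = -79
1/(p(-252) + 2000) = 1/(-79 + 2000) = 1/1921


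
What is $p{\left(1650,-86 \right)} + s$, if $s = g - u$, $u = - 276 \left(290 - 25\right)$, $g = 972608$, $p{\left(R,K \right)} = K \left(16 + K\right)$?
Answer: $1051768$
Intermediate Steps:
$u = -73140$ ($u = \left(-276\right) 265 = -73140$)
$s = 1045748$ ($s = 972608 - -73140 = 972608 + 73140 = 1045748$)
$p{\left(1650,-86 \right)} + s = - 86 \left(16 - 86\right) + 1045748 = \left(-86\right) \left(-70\right) + 1045748 = 6020 + 1045748 = 1051768$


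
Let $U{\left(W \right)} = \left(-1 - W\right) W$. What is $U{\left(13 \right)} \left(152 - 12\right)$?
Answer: $-25480$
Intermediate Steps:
$U{\left(W \right)} = W \left(-1 - W\right)$
$U{\left(13 \right)} \left(152 - 12\right) = \left(-1\right) 13 \left(1 + 13\right) \left(152 - 12\right) = \left(-1\right) 13 \cdot 14 \cdot 140 = \left(-182\right) 140 = -25480$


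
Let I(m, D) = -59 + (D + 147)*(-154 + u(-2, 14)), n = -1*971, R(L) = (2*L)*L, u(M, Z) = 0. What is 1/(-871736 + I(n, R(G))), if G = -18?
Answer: -1/994225 ≈ -1.0058e-6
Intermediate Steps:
R(L) = 2*L²
n = -971
I(m, D) = -22697 - 154*D (I(m, D) = -59 + (D + 147)*(-154 + 0) = -59 + (147 + D)*(-154) = -59 + (-22638 - 154*D) = -22697 - 154*D)
1/(-871736 + I(n, R(G))) = 1/(-871736 + (-22697 - 308*(-18)²)) = 1/(-871736 + (-22697 - 308*324)) = 1/(-871736 + (-22697 - 154*648)) = 1/(-871736 + (-22697 - 99792)) = 1/(-871736 - 122489) = 1/(-994225) = -1/994225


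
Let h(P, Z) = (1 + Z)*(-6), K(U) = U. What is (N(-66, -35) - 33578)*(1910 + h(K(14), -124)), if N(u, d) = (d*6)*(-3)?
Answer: -87246304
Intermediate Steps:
N(u, d) = -18*d (N(u, d) = (6*d)*(-3) = -18*d)
h(P, Z) = -6 - 6*Z
(N(-66, -35) - 33578)*(1910 + h(K(14), -124)) = (-18*(-35) - 33578)*(1910 + (-6 - 6*(-124))) = (630 - 33578)*(1910 + (-6 + 744)) = -32948*(1910 + 738) = -32948*2648 = -87246304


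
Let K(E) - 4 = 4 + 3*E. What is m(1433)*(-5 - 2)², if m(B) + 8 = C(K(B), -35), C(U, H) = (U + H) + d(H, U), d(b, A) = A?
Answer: 419979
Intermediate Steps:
K(E) = 8 + 3*E (K(E) = 4 + (4 + 3*E) = 8 + 3*E)
C(U, H) = H + 2*U (C(U, H) = (U + H) + U = (H + U) + U = H + 2*U)
m(B) = -27 + 6*B (m(B) = -8 + (-35 + 2*(8 + 3*B)) = -8 + (-35 + (16 + 6*B)) = -8 + (-19 + 6*B) = -27 + 6*B)
m(1433)*(-5 - 2)² = (-27 + 6*1433)*(-5 - 2)² = (-27 + 8598)*(-7)² = 8571*49 = 419979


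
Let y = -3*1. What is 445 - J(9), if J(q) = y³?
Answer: 472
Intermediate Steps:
y = -3
J(q) = -27 (J(q) = (-3)³ = -27)
445 - J(9) = 445 - 1*(-27) = 445 + 27 = 472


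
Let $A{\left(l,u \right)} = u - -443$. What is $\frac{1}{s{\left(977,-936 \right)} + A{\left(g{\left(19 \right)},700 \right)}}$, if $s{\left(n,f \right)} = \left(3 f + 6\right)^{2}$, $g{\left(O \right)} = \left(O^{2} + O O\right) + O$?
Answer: $\frac{1}{7852347} \approx 1.2735 \cdot 10^{-7}$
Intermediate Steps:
$g{\left(O \right)} = O + 2 O^{2}$ ($g{\left(O \right)} = \left(O^{2} + O^{2}\right) + O = 2 O^{2} + O = O + 2 O^{2}$)
$s{\left(n,f \right)} = \left(6 + 3 f\right)^{2}$
$A{\left(l,u \right)} = 443 + u$ ($A{\left(l,u \right)} = u + 443 = 443 + u$)
$\frac{1}{s{\left(977,-936 \right)} + A{\left(g{\left(19 \right)},700 \right)}} = \frac{1}{9 \left(2 - 936\right)^{2} + \left(443 + 700\right)} = \frac{1}{9 \left(-934\right)^{2} + 1143} = \frac{1}{9 \cdot 872356 + 1143} = \frac{1}{7851204 + 1143} = \frac{1}{7852347}$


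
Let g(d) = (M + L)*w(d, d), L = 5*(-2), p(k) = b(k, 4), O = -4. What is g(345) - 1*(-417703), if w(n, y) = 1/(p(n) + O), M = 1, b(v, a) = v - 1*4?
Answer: 140765902/337 ≈ 4.1770e+5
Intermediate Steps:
b(v, a) = -4 + v (b(v, a) = v - 4 = -4 + v)
p(k) = -4 + k
w(n, y) = 1/(-8 + n) (w(n, y) = 1/((-4 + n) - 4) = 1/(-8 + n))
L = -10
g(d) = -9/(-8 + d) (g(d) = (1 - 10)/(-8 + d) = -9/(-8 + d))
g(345) - 1*(-417703) = -9/(-8 + 345) - 1*(-417703) = -9/337 + 417703 = 140765902/337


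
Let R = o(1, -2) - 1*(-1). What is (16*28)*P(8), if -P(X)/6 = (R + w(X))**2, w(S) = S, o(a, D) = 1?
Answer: -268800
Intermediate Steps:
R = 2 (R = 1 - 1*(-1) = 1 + 1 = 2)
P(X) = -6*(2 + X)**2
(16*28)*P(8) = (16*28)*(-6*(2 + 8)**2) = 448*(-6*10**2) = 448*(-6*100) = 448*(-600) = -268800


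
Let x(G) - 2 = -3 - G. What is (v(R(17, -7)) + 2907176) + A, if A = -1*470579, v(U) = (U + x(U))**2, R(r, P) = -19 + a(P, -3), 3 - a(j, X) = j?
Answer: 2436598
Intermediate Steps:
a(j, X) = 3 - j
x(G) = -1 - G (x(G) = 2 + (-3 - G) = -1 - G)
R(r, P) = -16 - P (R(r, P) = -19 + (3 - P) = -16 - P)
v(U) = 1 (v(U) = (U + (-1 - U))**2 = (-1)**2 = 1)
A = -470579
(v(R(17, -7)) + 2907176) + A = (1 + 2907176) - 470579 = 2907177 - 470579 = 2436598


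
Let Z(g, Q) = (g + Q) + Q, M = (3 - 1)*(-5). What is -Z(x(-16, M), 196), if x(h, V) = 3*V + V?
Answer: -352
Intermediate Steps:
M = -10 (M = 2*(-5) = -10)
x(h, V) = 4*V
Z(g, Q) = g + 2*Q (Z(g, Q) = (Q + g) + Q = g + 2*Q)
-Z(x(-16, M), 196) = -(4*(-10) + 2*196) = -(-40 + 392) = -1*352 = -352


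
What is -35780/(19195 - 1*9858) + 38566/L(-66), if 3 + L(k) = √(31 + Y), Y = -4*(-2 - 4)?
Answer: 539313173/214751 + 19283*√55/23 ≈ 8729.0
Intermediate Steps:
Y = 24 (Y = -4*(-6) = 24)
L(k) = -3 + √55 (L(k) = -3 + √(31 + 24) = -3 + √55)
-35780/(19195 - 1*9858) + 38566/L(-66) = -35780/(19195 - 1*9858) + 38566/(-3 + √55) = -35780/(19195 - 9858) + 38566/(-3 + √55) = -35780/9337 + 38566/(-3 + √55)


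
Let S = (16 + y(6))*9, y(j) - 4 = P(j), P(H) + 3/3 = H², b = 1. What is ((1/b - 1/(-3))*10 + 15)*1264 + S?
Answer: 108925/3 ≈ 36308.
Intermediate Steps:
P(H) = -1 + H²
y(j) = 3 + j² (y(j) = 4 + (-1 + j²) = 3 + j²)
S = 495 (S = (16 + (3 + 6²))*9 = (16 + (3 + 36))*9 = (16 + 39)*9 = 55*9 = 495)
((1/b - 1/(-3))*10 + 15)*1264 + S = ((1/1 - 1/(-3))*10 + 15)*1264 + 495 = ((1*1 - 1*(-⅓))*10 + 15)*1264 + 495 = ((1 + ⅓)*10 + 15)*1264 + 495 = ((4/3)*10 + 15)*1264 + 495 = (40/3 + 15)*1264 + 495 = (85/3)*1264 + 495 = 107440/3 + 495 = 108925/3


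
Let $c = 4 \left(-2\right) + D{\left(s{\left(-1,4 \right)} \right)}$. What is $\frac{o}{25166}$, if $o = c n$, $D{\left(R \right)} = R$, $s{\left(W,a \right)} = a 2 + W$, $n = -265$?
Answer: $\frac{265}{25166} \approx 0.01053$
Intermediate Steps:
$s{\left(W,a \right)} = W + 2 a$ ($s{\left(W,a \right)} = 2 a + W = W + 2 a$)
$c = -1$ ($c = 4 \left(-2\right) + \left(-1 + 2 \cdot 4\right) = -8 + \left(-1 + 8\right) = -8 + 7 = -1$)
$o = 265$ ($o = \left(-1\right) \left(-265\right) = 265$)
$\frac{o}{25166} = \frac{265}{25166}$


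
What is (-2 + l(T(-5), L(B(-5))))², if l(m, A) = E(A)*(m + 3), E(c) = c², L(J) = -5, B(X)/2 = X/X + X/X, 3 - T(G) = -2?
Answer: 39204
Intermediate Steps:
T(G) = 5 (T(G) = 3 - 1*(-2) = 3 + 2 = 5)
B(X) = 4 (B(X) = 2*(X/X + X/X) = 2*(1 + 1) = 2*2 = 4)
l(m, A) = A²*(3 + m) (l(m, A) = A²*(m + 3) = A²*(3 + m))
(-2 + l(T(-5), L(B(-5))))² = (-2 + (-5)²*(3 + 5))² = (-2 + 25*8)² = (-2 + 200)² = 198² = 39204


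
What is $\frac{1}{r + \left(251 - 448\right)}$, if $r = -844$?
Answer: $- \frac{1}{1041} \approx -0.00096061$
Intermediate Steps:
$\frac{1}{r + \left(251 - 448\right)} = \frac{1}{-844 + \left(251 - 448\right)} = \frac{1}{-844 - 197} = \frac{1}{-1041} = - \frac{1}{1041}$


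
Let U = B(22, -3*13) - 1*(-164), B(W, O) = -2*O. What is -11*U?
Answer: -2662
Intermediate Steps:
U = 242 (U = -(-6)*13 - 1*(-164) = -2*(-39) + 164 = 78 + 164 = 242)
-11*U = -11*242 = -2662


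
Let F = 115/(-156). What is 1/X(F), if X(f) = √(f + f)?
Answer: -I*√8970/115 ≈ -0.82357*I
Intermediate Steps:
F = -115/156 (F = 115*(-1/156) = -115/156 ≈ -0.73718)
X(f) = √2*√f (X(f) = √(2*f) = √2*√f)
1/X(F) = 1/(√2*√(-115/156)) = 1/(√2*(I*√4485/78)) = 1/(I*√8970/78) = -I*√8970/115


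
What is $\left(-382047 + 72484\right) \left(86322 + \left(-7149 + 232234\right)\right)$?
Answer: $-96400085141$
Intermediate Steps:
$\left(-382047 + 72484\right) \left(86322 + \left(-7149 + 232234\right)\right) = - 309563 \left(86322 + 225085\right) = \left(-309563\right) 311407 = -96400085141$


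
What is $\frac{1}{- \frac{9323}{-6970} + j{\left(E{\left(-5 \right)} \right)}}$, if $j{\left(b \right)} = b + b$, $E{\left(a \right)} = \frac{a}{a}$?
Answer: $\frac{6970}{23263} \approx 0.29962$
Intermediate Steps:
$E{\left(a \right)} = 1$
$j{\left(b \right)} = 2 b$
$\frac{1}{- \frac{9323}{-6970} + j{\left(E{\left(-5 \right)} \right)}} = \frac{1}{- \frac{9323}{-6970} + 2 \cdot 1} = \frac{1}{\left(-9323\right) \left(- \frac{1}{6970}\right) + 2} = \frac{1}{\frac{9323}{6970} + 2} = \frac{1}{\frac{23263}{6970}} = \frac{6970}{23263}$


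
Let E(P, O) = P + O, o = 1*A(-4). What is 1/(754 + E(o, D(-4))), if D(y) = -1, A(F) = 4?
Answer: 1/757 ≈ 0.0013210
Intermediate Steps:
o = 4 (o = 1*4 = 4)
E(P, O) = O + P
1/(754 + E(o, D(-4))) = 1/(754 + (-1 + 4)) = 1/(754 + 3) = 1/757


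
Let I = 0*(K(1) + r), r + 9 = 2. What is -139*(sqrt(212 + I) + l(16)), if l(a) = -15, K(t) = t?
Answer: 2085 - 278*sqrt(53) ≈ 61.129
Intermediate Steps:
r = -7 (r = -9 + 2 = -7)
I = 0 (I = 0*(1 - 7) = 0*(-6) = 0)
-139*(sqrt(212 + I) + l(16)) = -139*(sqrt(212 + 0) - 15) = -139*(sqrt(212) - 15) = -139*(2*sqrt(53) - 15) = -139*(-15 + 2*sqrt(53)) = 2085 - 278*sqrt(53)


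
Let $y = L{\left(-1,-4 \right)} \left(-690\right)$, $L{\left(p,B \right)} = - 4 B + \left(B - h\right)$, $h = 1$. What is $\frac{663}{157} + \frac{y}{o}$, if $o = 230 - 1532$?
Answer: $\frac{342476}{34069} \approx 10.052$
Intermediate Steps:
$o = -1302$ ($o = 230 - 1532 = -1302$)
$L{\left(p,B \right)} = -1 - 3 B$ ($L{\left(p,B \right)} = - 4 B + \left(B - 1\right) = - 4 B + \left(-1 + B\right) = -1 - 3 B$)
$y = -7590$ ($y = \left(-1 - -12\right) \left(-690\right) = \left(-1 + 12\right) \left(-690\right) = 11 \left(-690\right) = -7590$)
$\frac{663}{157} + \frac{y}{o} = \frac{663}{157} - \frac{7590}{-1302} = 663 \cdot \frac{1}{157} - - \frac{1265}{217} = \frac{663}{157} + \frac{1265}{217} = \frac{342476}{34069}$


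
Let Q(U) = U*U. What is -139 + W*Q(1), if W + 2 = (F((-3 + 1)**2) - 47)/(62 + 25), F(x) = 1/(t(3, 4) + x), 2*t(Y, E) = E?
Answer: -73883/522 ≈ -141.54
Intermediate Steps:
t(Y, E) = E/2
Q(U) = U**2
F(x) = 1/(2 + x) (F(x) = 1/((1/2)*4 + x) = 1/(2 + x))
W = -1325/522 (W = -2 + (1/(2 + (-3 + 1)**2) - 47)/(62 + 25) = -2 + (1/(2 + (-2)**2) - 47)/87 = -2 + (1/(2 + 4) - 47)*(1/87) = -2 + (1/6 - 47)*(1/87) = -2 - 281/6*1/87 = -2 - 281/522 = -1325/522 ≈ -2.5383)
-139 + W*Q(1) = -139 - 1325/522*1**2 = -139 - 1325/522*1 = -139 - 1325/522 = -73883/522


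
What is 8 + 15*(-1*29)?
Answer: -427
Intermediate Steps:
8 + 15*(-1*29) = 8 + 15*(-29) = 8 - 435 = -427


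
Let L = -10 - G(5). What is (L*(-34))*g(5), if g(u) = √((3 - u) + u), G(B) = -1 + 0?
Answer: 306*√3 ≈ 530.01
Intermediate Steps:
G(B) = -1
g(u) = √3
L = -9 (L = -10 - 1*(-1) = -10 + 1 = -9)
(L*(-34))*g(5) = (-9*(-34))*√3 = 306*√3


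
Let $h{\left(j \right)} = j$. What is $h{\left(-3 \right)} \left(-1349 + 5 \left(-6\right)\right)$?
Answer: $4137$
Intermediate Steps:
$h{\left(-3 \right)} \left(-1349 + 5 \left(-6\right)\right) = - 3 \left(-1349 + 5 \left(-6\right)\right) = - 3 \left(-1349 - 30\right) = \left(-3\right) \left(-1379\right) = 4137$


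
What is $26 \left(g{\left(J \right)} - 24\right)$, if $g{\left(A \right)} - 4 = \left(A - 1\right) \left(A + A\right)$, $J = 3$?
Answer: $-208$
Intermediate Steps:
$g{\left(A \right)} = 4 + 2 A \left(-1 + A\right)$ ($g{\left(A \right)} = 4 + \left(A - 1\right) \left(A + A\right) = 4 + \left(-1 + A\right) 2 A = 4 + 2 A \left(-1 + A\right)$)
$26 \left(g{\left(J \right)} - 24\right) = 26 \left(\left(4 - 6 + 2 \cdot 3^{2}\right) - 24\right) = 26 \left(\left(4 - 6 + 2 \cdot 9\right) - 24\right) = 26 \left(\left(4 - 6 + 18\right) - 24\right) = 26 \left(16 - 24\right) = 26 \left(-8\right) = -208$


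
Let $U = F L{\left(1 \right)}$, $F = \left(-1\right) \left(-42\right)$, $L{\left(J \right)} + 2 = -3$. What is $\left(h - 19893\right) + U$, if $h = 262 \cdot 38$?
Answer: $-10147$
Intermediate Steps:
$L{\left(J \right)} = -5$ ($L{\left(J \right)} = -2 - 3 = -5$)
$F = 42$
$h = 9956$
$U = -210$ ($U = 42 \left(-5\right) = -210$)
$\left(h - 19893\right) + U = \left(9956 - 19893\right) - 210 = -9937 - 210 = -10147$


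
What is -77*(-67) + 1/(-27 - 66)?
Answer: 479786/93 ≈ 5159.0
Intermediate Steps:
-77*(-67) + 1/(-27 - 66) = 5159 + 1/(-93) = 5159 - 1/93 = 479786/93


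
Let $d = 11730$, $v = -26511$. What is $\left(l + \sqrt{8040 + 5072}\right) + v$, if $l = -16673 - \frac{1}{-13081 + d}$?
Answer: $- \frac{58341583}{1351} + 2 \sqrt{3278} \approx -43070.0$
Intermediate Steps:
$l = - \frac{22525222}{1351}$ ($l = -16673 - \frac{1}{-13081 + 11730} = -16673 - \frac{1}{-1351} = -16673 - - \frac{1}{1351} = -16673 + \frac{1}{1351} = - \frac{22525222}{1351} \approx -16673.0$)
$\left(l + \sqrt{8040 + 5072}\right) + v = \left(- \frac{22525222}{1351} + \sqrt{8040 + 5072}\right) - 26511 = \left(- \frac{22525222}{1351} + \sqrt{13112}\right) - 26511 = \left(- \frac{22525222}{1351} + 2 \sqrt{3278}\right) - 26511 = - \frac{58341583}{1351} + 2 \sqrt{3278}$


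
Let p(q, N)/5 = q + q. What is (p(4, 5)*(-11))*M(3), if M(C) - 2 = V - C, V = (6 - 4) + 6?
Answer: -3080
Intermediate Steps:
V = 8 (V = 2 + 6 = 8)
p(q, N) = 10*q (p(q, N) = 5*(q + q) = 5*(2*q) = 10*q)
M(C) = 10 - C (M(C) = 2 + (8 - C) = 10 - C)
(p(4, 5)*(-11))*M(3) = ((10*4)*(-11))*(10 - 1*3) = (40*(-11))*(10 - 3) = -440*7 = -3080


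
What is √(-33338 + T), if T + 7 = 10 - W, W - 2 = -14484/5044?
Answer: 4*I*√3312831106/1261 ≈ 182.58*I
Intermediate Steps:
W = -1099/1261 (W = 2 - 14484/5044 = 2 - 14484*1/5044 = 2 - 3621/1261 = -1099/1261 ≈ -0.87153)
T = 4882/1261 (T = -7 + (10 - 1*(-1099/1261)) = -7 + (10 + 1099/1261) = -7 + 13709/1261 = 4882/1261 ≈ 3.8715)
√(-33338 + T) = √(-33338 + 4882/1261) = √(-42034336/1261) = 4*I*√3312831106/1261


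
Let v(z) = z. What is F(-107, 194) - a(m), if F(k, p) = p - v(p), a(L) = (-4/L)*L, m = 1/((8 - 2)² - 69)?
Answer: 4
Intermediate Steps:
m = -1/33 (m = 1/(6² - 69) = 1/(36 - 69) = 1/(-33) = -1/33 ≈ -0.030303)
a(L) = -4
F(k, p) = 0 (F(k, p) = p - p = 0)
F(-107, 194) - a(m) = 0 - 1*(-4) = 0 + 4 = 4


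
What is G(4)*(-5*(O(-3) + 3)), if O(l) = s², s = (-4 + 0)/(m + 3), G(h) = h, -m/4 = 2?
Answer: -364/5 ≈ -72.800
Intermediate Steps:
m = -8 (m = -4*2 = -8)
s = ⅘ (s = (-4 + 0)/(-8 + 3) = -4/(-5) = -4*(-⅕) = ⅘ ≈ 0.80000)
O(l) = 16/25 (O(l) = (⅘)² = 16/25)
G(4)*(-5*(O(-3) + 3)) = 4*(-5*(16/25 + 3)) = 4*(-5*91/25) = 4*(-91/5) = -364/5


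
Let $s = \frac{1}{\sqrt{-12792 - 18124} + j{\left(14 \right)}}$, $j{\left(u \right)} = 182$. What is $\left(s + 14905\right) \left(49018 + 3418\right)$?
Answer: $\frac{6256377625819}{8005} - \frac{13109 i \sqrt{7729}}{8005} \approx 7.8156 \cdot 10^{8} - 143.97 i$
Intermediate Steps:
$s = \frac{1}{182 + 2 i \sqrt{7729}}$ ($s = \frac{1}{\sqrt{-12792 - 18124} + 182} = \frac{1}{\sqrt{-30916} + 182} = \frac{1}{2 i \sqrt{7729} + 182} = \frac{1}{182 + 2 i \sqrt{7729}} \approx 0.002842 - 0.0027456 i$)
$\left(s + 14905\right) \left(49018 + 3418\right) = \left(\left(\frac{91}{32020} - \frac{i \sqrt{7729}}{32020}\right) + 14905\right) \left(49018 + 3418\right) = \left(\frac{477258191}{32020} - \frac{i \sqrt{7729}}{32020}\right) 52436 = \frac{6256377625819}{8005} - \frac{13109 i \sqrt{7729}}{8005}$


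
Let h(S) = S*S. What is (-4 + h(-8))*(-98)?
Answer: -5880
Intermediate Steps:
h(S) = S**2
(-4 + h(-8))*(-98) = (-4 + (-8)**2)*(-98) = (-4 + 64)*(-98) = 60*(-98) = -5880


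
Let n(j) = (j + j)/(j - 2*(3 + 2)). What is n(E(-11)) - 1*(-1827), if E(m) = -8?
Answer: 16451/9 ≈ 1827.9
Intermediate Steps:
n(j) = 2*j/(-10 + j) (n(j) = (2*j)/(j - 2*5) = (2*j)/(j - 10) = (2*j)/(-10 + j) = 2*j/(-10 + j))
n(E(-11)) - 1*(-1827) = 2*(-8)/(-10 - 8) - 1*(-1827) = 2*(-8)/(-18) + 1827 = 2*(-8)*(-1/18) + 1827 = 8/9 + 1827 = 16451/9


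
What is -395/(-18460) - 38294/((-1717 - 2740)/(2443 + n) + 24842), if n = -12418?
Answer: -1390703474647/914890178644 ≈ -1.5201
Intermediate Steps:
-395/(-18460) - 38294/((-1717 - 2740)/(2443 + n) + 24842) = -395/(-18460) - 38294/((-1717 - 2740)/(2443 - 12418) + 24842) = -395*(-1/18460) - 38294/(-4457/(-9975) + 24842) = 79/3692 - 38294/(-4457*(-1/9975) + 24842) = 79/3692 - 38294/(4457/9975 + 24842) = 79/3692 - 38294/247803407/9975 = 79/3692 - 38294*9975/247803407 = 79/3692 - 381982650/247803407 = -1390703474647/914890178644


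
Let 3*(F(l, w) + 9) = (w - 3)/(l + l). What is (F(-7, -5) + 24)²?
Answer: 101761/441 ≈ 230.75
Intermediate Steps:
F(l, w) = -9 + (-3 + w)/(6*l) (F(l, w) = -9 + ((w - 3)/(l + l))/3 = -9 + ((-3 + w)/((2*l)))/3 = -9 + ((-3 + w)*(1/(2*l)))/3 = -9 + ((-3 + w)/(2*l))/3 = -9 + (-3 + w)/(6*l))
(F(-7, -5) + 24)² = ((⅙)*(-3 - 5 - 54*(-7))/(-7) + 24)² = ((⅙)*(-⅐)*(-3 - 5 + 378) + 24)² = ((⅙)*(-⅐)*370 + 24)² = (-185/21 + 24)² = (319/21)² = 101761/441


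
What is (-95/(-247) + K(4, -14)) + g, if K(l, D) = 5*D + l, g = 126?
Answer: 785/13 ≈ 60.385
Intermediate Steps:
K(l, D) = l + 5*D
(-95/(-247) + K(4, -14)) + g = (-95/(-247) + (4 + 5*(-14))) + 126 = (-95*(-1/247) + (4 - 70)) + 126 = (5/13 - 66) + 126 = -853/13 + 126 = 785/13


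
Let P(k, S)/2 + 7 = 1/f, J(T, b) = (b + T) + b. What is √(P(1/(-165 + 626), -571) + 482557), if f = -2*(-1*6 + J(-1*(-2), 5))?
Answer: √17371542/6 ≈ 694.65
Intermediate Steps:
J(T, b) = T + 2*b (J(T, b) = (T + b) + b = T + 2*b)
f = -12 (f = -2*(-1*6 + (-1*(-2) + 2*5)) = -2*(-6 + (2 + 10)) = -2*(-6 + 12) = -2*6 = -12)
P(k, S) = -85/6 (P(k, S) = -14 + 2/(-12) = -14 + 2*(-1/12) = -14 - ⅙ = -85/6)
√(P(1/(-165 + 626), -571) + 482557) = √(-85/6 + 482557) = √(2895257/6) = √17371542/6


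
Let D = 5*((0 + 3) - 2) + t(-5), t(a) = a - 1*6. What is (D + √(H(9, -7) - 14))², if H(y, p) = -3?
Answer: (-6 + I*√17)² ≈ 19.0 - 49.477*I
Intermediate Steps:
t(a) = -6 + a (t(a) = a - 6 = -6 + a)
D = -6 (D = 5*((0 + 3) - 2) + (-6 - 5) = 5*(3 - 2) - 11 = 5*1 - 11 = 5 - 11 = -6)
(D + √(H(9, -7) - 14))² = (-6 + √(-3 - 14))² = (-6 + √(-17))² = (-6 + I*√17)²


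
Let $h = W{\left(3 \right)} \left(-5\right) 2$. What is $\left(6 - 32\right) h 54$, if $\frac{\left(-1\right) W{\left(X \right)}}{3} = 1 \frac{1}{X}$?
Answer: $-14040$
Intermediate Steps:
$W{\left(X \right)} = - \frac{3}{X}$ ($W{\left(X \right)} = - 3 \cdot 1 \frac{1}{X} = - \frac{3}{X}$)
$h = 10$ ($h = - \frac{3}{3} \left(-5\right) 2 = \left(-3\right) \frac{1}{3} \left(-5\right) 2 = \left(-1\right) \left(-5\right) 2 = 5 \cdot 2 = 10$)
$\left(6 - 32\right) h 54 = \left(6 - 32\right) 10 \cdot 54 = \left(-26\right) 10 \cdot 54 = \left(-260\right) 54 = -14040$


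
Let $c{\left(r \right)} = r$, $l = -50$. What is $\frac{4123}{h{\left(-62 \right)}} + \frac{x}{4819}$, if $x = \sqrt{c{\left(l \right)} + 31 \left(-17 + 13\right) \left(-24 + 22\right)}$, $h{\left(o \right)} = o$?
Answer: $- \frac{133}{2} + \frac{3 \sqrt{22}}{4819} \approx -66.497$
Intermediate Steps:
$x = 3 \sqrt{22}$ ($x = \sqrt{-50 + 31 \left(-17 + 13\right) \left(-24 + 22\right)} = \sqrt{-50 + 31 \left(\left(-4\right) \left(-2\right)\right)} = \sqrt{-50 + 31 \cdot 8} = \sqrt{-50 + 248} = \sqrt{198} = 3 \sqrt{22} \approx 14.071$)
$\frac{4123}{h{\left(-62 \right)}} + \frac{x}{4819} = \frac{4123}{-62} + \frac{3 \sqrt{22}}{4819} = 4123 \left(- \frac{1}{62}\right) + 3 \sqrt{22} \cdot \frac{1}{4819} = - \frac{133}{2} + \frac{3 \sqrt{22}}{4819}$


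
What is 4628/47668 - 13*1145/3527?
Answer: -173303806/42031259 ≈ -4.1232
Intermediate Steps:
4628/47668 - 13*1145/3527 = 4628*(1/47668) - 14885*1/3527 = 1157/11917 - 14885/3527 = -173303806/42031259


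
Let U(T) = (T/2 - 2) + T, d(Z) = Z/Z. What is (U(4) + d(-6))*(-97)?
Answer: -485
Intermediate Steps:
d(Z) = 1
U(T) = -2 + 3*T/2 (U(T) = (T*(1/2) - 2) + T = (T/2 - 2) + T = (-2 + T/2) + T = -2 + 3*T/2)
(U(4) + d(-6))*(-97) = ((-2 + (3/2)*4) + 1)*(-97) = ((-2 + 6) + 1)*(-97) = (4 + 1)*(-97) = 5*(-97) = -485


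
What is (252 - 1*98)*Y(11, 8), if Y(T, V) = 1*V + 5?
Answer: 2002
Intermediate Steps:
Y(T, V) = 5 + V (Y(T, V) = V + 5 = 5 + V)
(252 - 1*98)*Y(11, 8) = (252 - 1*98)*(5 + 8) = (252 - 98)*13 = 154*13 = 2002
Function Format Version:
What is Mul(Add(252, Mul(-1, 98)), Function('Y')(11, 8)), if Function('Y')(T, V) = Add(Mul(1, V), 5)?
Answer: 2002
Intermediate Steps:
Function('Y')(T, V) = Add(5, V) (Function('Y')(T, V) = Add(V, 5) = Add(5, V))
Mul(Add(252, Mul(-1, 98)), Function('Y')(11, 8)) = Mul(Add(252, Mul(-1, 98)), Add(5, 8)) = Mul(Add(252, -98), 13) = Mul(154, 13) = 2002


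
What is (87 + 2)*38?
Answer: 3382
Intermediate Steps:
(87 + 2)*38 = 89*38 = 3382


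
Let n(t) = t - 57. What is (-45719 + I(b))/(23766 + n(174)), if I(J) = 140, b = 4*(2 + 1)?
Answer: -15193/7961 ≈ -1.9084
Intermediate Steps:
n(t) = -57 + t
b = 12 (b = 4*3 = 12)
(-45719 + I(b))/(23766 + n(174)) = (-45719 + 140)/(23766 + (-57 + 174)) = -45579/(23766 + 117) = -45579/23883 = -45579*1/23883 = -15193/7961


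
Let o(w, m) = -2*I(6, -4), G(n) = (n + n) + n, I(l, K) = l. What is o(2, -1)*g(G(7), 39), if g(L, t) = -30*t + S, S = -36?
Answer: 14472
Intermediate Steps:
G(n) = 3*n (G(n) = 2*n + n = 3*n)
g(L, t) = -36 - 30*t (g(L, t) = -30*t - 36 = -36 - 30*t)
o(w, m) = -12 (o(w, m) = -2*6 = -12)
o(2, -1)*g(G(7), 39) = -12*(-36 - 30*39) = -12*(-36 - 1170) = -12*(-1206) = 14472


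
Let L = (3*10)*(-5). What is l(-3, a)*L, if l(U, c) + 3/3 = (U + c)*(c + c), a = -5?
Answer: -11850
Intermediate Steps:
l(U, c) = -1 + 2*c*(U + c) (l(U, c) = -1 + (U + c)*(c + c) = -1 + (U + c)*(2*c) = -1 + 2*c*(U + c))
L = -150 (L = 30*(-5) = -150)
l(-3, a)*L = (-1 + 2*(-5)² + 2*(-3)*(-5))*(-150) = (-1 + 2*25 + 30)*(-150) = (-1 + 50 + 30)*(-150) = 79*(-150) = -11850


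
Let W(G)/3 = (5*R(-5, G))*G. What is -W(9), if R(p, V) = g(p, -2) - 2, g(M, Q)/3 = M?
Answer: 2295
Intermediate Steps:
g(M, Q) = 3*M
R(p, V) = -2 + 3*p (R(p, V) = 3*p - 2 = -2 + 3*p)
W(G) = -255*G (W(G) = 3*((5*(-2 + 3*(-5)))*G) = 3*((5*(-2 - 15))*G) = 3*((5*(-17))*G) = 3*(-85*G) = -255*G)
-W(9) = -(-255)*9 = -1*(-2295) = 2295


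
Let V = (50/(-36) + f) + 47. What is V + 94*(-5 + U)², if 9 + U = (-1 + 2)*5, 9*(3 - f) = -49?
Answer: 138025/18 ≈ 7668.1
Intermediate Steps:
f = 76/9 (f = 3 - ⅑*(-49) = 3 + 49/9 = 76/9 ≈ 8.4444)
U = -4 (U = -9 + (-1 + 2)*5 = -9 + 1*5 = -9 + 5 = -4)
V = 973/18 (V = (50/(-36) + 76/9) + 47 = (50*(-1/36) + 76/9) + 47 = (-25/18 + 76/9) + 47 = 127/18 + 47 = 973/18 ≈ 54.056)
V + 94*(-5 + U)² = 973/18 + 94*(-5 - 4)² = 973/18 + 94*(-9)² = 973/18 + 94*81 = 973/18 + 7614 = 138025/18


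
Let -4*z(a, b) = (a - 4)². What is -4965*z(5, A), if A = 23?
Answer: 4965/4 ≈ 1241.3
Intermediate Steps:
z(a, b) = -(-4 + a)²/4 (z(a, b) = -(a - 4)²/4 = -(-4 + a)²/4)
-4965*z(5, A) = -(-4965)*(-4 + 5)²/4 = -(-4965)*1²/4 = -(-4965)/4 = -4965*(-¼) = 4965/4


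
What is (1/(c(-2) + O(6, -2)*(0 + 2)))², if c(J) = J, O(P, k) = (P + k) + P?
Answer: 1/324 ≈ 0.0030864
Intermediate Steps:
O(P, k) = k + 2*P
(1/(c(-2) + O(6, -2)*(0 + 2)))² = (1/(-2 + (-2 + 2*6)*(0 + 2)))² = (1/(-2 + (-2 + 12)*2))² = (1/(-2 + 10*2))² = (1/(-2 + 20))² = (1/18)² = 1/324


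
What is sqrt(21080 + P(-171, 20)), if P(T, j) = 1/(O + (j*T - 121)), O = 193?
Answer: sqrt(6563553027)/558 ≈ 145.19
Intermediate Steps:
P(T, j) = 1/(72 + T*j) (P(T, j) = 1/(193 + (j*T - 121)) = 1/(193 + (T*j - 121)) = 1/(193 + (-121 + T*j)) = 1/(72 + T*j))
sqrt(21080 + P(-171, 20)) = sqrt(21080 + 1/(72 - 171*20)) = sqrt(21080 + 1/(72 - 3420)) = sqrt(21080 + 1/(-3348)) = sqrt(21080 - 1/3348) = sqrt(70575839/3348) = sqrt(6563553027)/558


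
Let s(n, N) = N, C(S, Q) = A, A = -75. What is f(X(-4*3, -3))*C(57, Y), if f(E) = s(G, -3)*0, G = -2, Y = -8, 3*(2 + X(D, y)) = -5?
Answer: 0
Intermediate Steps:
X(D, y) = -11/3 (X(D, y) = -2 + (1/3)*(-5) = -2 - 5/3 = -11/3)
C(S, Q) = -75
f(E) = 0 (f(E) = -3*0 = 0)
f(X(-4*3, -3))*C(57, Y) = 0*(-75) = 0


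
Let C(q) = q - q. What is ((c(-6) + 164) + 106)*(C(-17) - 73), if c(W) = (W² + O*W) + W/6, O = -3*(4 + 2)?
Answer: -30149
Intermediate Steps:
O = -18 (O = -3*6 = -18)
c(W) = W² - 107*W/6 (c(W) = (W² - 18*W) + W/6 = W² - 107*W/6)
C(q) = 0
((c(-6) + 164) + 106)*(C(-17) - 73) = (((⅙)*(-6)*(-107 + 6*(-6)) + 164) + 106)*(0 - 73) = (((⅙)*(-6)*(-107 - 36) + 164) + 106)*(-73) = (((⅙)*(-6)*(-143) + 164) + 106)*(-73) = ((143 + 164) + 106)*(-73) = (307 + 106)*(-73) = 413*(-73) = -30149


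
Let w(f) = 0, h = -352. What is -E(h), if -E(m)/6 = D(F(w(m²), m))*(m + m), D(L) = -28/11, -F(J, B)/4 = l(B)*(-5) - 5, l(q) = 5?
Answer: 10752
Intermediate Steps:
F(J, B) = 120 (F(J, B) = -4*(5*(-5) - 5) = -4*(-25 - 5) = -4*(-30) = 120)
D(L) = -28/11 (D(L) = -28*1/11 = -28/11)
E(m) = 336*m/11 (E(m) = -(-168)*(m + m)/11 = -(-168)*2*m/11 = -(-336)*m/11 = 336*m/11)
-E(h) = -336*(-352)/11 = -1*(-10752) = 10752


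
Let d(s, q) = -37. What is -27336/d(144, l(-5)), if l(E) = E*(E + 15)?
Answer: 27336/37 ≈ 738.81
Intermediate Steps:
l(E) = E*(15 + E)
-27336/d(144, l(-5)) = -27336/(-37) = -27336*(-1/37) = 27336/37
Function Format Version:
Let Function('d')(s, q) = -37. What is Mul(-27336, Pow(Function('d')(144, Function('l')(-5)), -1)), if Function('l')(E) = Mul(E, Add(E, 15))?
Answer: Rational(27336, 37) ≈ 738.81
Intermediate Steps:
Function('l')(E) = Mul(E, Add(15, E))
Mul(-27336, Pow(Function('d')(144, Function('l')(-5)), -1)) = Mul(-27336, Pow(-37, -1)) = Mul(-27336, Rational(-1, 37)) = Rational(27336, 37)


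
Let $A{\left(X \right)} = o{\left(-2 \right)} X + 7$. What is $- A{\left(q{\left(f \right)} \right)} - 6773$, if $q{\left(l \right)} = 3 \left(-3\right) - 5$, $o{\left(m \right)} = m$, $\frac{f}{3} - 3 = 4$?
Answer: $-6808$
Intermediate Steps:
$f = 21$ ($f = 9 + 3 \cdot 4 = 9 + 12 = 21$)
$q{\left(l \right)} = -14$ ($q{\left(l \right)} = -9 - 5 = -14$)
$A{\left(X \right)} = 7 - 2 X$ ($A{\left(X \right)} = - 2 X + 7 = 7 - 2 X$)
$- A{\left(q{\left(f \right)} \right)} - 6773 = - (7 - -28) - 6773 = - (7 + 28) - 6773 = \left(-1\right) 35 - 6773 = -35 - 6773 = -6808$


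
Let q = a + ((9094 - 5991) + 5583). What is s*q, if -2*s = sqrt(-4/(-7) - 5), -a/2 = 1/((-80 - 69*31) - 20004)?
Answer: -96514490*I*sqrt(217)/155561 ≈ -9139.5*I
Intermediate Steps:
a = 2/22223 (a = -2/((-80 - 69*31) - 20004) = -2/((-80 - 2139) - 20004) = -2/(-2219 - 20004) = -2/(-22223) = -2*(-1/22223) = 2/22223 ≈ 8.9997e-5)
q = 193028980/22223 (q = 2/22223 + ((9094 - 5991) + 5583) = 2/22223 + (3103 + 5583) = 2/22223 + 8686 = 193028980/22223 ≈ 8686.0)
s = -I*sqrt(217)/14 (s = -sqrt(-4/(-7) - 5)/2 = -sqrt(-4*(-1/7) - 5)/2 = -sqrt(4/7 - 5)/2 = -I*sqrt(217)/14 ≈ -1.0522*I)
s*q = -I*sqrt(217)/14*(193028980/22223) = -96514490*I*sqrt(217)/155561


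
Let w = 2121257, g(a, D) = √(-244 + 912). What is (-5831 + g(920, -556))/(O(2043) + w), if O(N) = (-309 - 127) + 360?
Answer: -5831/2121181 + 2*√167/2121181 ≈ -0.0027368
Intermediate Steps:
g(a, D) = 2*√167 (g(a, D) = √668 = 2*√167)
O(N) = -76 (O(N) = -436 + 360 = -76)
(-5831 + g(920, -556))/(O(2043) + w) = (-5831 + 2*√167)/(-76 + 2121257) = (-5831 + 2*√167)/2121181 = (-5831 + 2*√167)*(1/2121181) = -5831/2121181 + 2*√167/2121181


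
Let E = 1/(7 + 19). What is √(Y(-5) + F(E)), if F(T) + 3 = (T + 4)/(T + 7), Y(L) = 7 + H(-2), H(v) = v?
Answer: √9577/61 ≈ 1.6043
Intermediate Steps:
Y(L) = 5 (Y(L) = 7 - 2 = 5)
E = 1/26 ≈ 0.038462
F(T) = -3 + (4 + T)/(7 + T) (F(T) = -3 + (T + 4)/(T + 7) = -3 + (4 + T)/(7 + T))
√(Y(-5) + F(E)) = √(5 + (-17 - 2*1/26)/(7 + 1/26)) = √(5 + (-17 - 1/13)/(183/26)) = √(5 + (26/183)*(-222/13)) = √(5 - 148/61) = √(157/61) = √9577/61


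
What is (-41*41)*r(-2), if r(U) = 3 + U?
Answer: -1681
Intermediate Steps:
(-41*41)*r(-2) = (-41*41)*(3 - 2) = -1681*1 = -1681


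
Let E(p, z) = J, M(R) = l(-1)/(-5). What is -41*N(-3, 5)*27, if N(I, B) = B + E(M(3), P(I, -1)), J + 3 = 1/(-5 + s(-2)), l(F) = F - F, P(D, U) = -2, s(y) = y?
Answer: -14391/7 ≈ -2055.9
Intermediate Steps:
l(F) = 0
M(R) = 0 (M(R) = 0/(-5) = 0*(-⅕) = 0)
J = -22/7 (J = -3 + 1/(-5 - 2) = -3 + 1/(-7) = -3 - ⅐ = -22/7 ≈ -3.1429)
E(p, z) = -22/7
N(I, B) = -22/7 + B (N(I, B) = B - 22/7 = -22/7 + B)
-41*N(-3, 5)*27 = -41*(-22/7 + 5)*27 = -41*13/7*27 = -533/7*27 = -14391/7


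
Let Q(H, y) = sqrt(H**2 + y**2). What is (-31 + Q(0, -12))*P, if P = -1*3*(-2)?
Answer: -114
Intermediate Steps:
P = 6 (P = -3*(-2) = 6)
(-31 + Q(0, -12))*P = (-31 + sqrt(0**2 + (-12)**2))*6 = (-31 + sqrt(0 + 144))*6 = (-31 + sqrt(144))*6 = (-31 + 12)*6 = -19*6 = -114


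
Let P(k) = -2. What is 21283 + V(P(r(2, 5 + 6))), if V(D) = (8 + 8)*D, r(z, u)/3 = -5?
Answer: 21251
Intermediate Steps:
r(z, u) = -15 (r(z, u) = 3*(-5) = -15)
V(D) = 16*D
21283 + V(P(r(2, 5 + 6))) = 21283 + 16*(-2) = 21283 - 32 = 21251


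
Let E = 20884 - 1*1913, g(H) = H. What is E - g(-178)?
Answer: 19149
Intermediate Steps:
E = 18971 (E = 20884 - 1913 = 18971)
E - g(-178) = 18971 - 1*(-178) = 18971 + 178 = 19149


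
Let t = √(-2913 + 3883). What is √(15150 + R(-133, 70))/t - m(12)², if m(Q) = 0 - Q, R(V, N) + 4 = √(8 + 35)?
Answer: -144 + √(14691620 + 970*√43)/970 ≈ -140.05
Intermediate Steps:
R(V, N) = -4 + √43 (R(V, N) = -4 + √(8 + 35) = -4 + √43)
m(Q) = -Q
t = √970 ≈ 31.145
√(15150 + R(-133, 70))/t - m(12)² = √(15150 + (-4 + √43))/(√970) - (-1*12)² = √(15146 + √43)*(√970/970) - 1*(-12)² = √970*√(15146 + √43)/970 - 1*144 = √970*√(15146 + √43)/970 - 144 = -144 + √970*√(15146 + √43)/970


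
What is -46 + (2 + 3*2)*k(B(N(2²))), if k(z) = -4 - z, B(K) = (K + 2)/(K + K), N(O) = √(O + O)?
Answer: -82 - 2*√2 ≈ -84.828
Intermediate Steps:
N(O) = √2*√O (N(O) = √(2*O) = √2*√O)
B(K) = (2 + K)/(2*K) (B(K) = (2 + K)/((2*K)) = (2 + K)*(1/(2*K)) = (2 + K)/(2*K))
-46 + (2 + 3*2)*k(B(N(2²))) = -46 + (2 + 3*2)*(-4 - (2 + √2*√(2²))/(2*(√2*√(2²)))) = -46 + (2 + 6)*(-4 - (2 + √2*√4)/(2*(√2*√4))) = -46 + 8*(-4 - (2 + √2*2)/(2*(√2*2))) = -46 + 8*(-4 - (2 + 2*√2)/(2*(2*√2))) = -46 + 8*(-4 - √2/4*(2 + 2*√2)/2) = -46 + 8*(-4 - √2*(2 + 2*√2)/8) = -46 + (-32 - √2*(2 + 2*√2)) = -78 - √2*(2 + 2*√2)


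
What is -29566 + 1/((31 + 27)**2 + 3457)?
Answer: -201669685/6821 ≈ -29566.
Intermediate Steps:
-29566 + 1/((31 + 27)**2 + 3457) = -29566 + 1/(58**2 + 3457) = -29566 + 1/(3364 + 3457) = -29566 + 1/6821 = -201669685/6821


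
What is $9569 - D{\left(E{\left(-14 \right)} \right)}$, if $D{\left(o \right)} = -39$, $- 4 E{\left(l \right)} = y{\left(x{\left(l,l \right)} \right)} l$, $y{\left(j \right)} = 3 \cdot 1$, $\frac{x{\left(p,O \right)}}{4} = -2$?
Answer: $9608$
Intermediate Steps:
$x{\left(p,O \right)} = -8$ ($x{\left(p,O \right)} = 4 \left(-2\right) = -8$)
$y{\left(j \right)} = 3$
$E{\left(l \right)} = - \frac{3 l}{4}$
$9569 - D{\left(E{\left(-14 \right)} \right)} = 9569 - -39 = 9569 + 39 = 9608$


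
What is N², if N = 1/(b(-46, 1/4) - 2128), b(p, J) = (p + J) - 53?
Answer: 16/79334649 ≈ 2.0168e-7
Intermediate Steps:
b(p, J) = -53 + J + p (b(p, J) = (J + p) - 53 = -53 + J + p)
N = -4/8907 (N = 1/((-53 + 1/4 - 46) - 2128) = 1/((-53 + ¼ - 46) - 2128) = 1/(-395/4 - 2128) = 1/(-8907/4) = -4/8907 ≈ -0.00044909)
N² = (-4/8907)² = 16/79334649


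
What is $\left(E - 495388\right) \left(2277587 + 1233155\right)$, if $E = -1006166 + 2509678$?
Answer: $3539263268008$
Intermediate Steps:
$E = 1503512$
$\left(E - 495388\right) \left(2277587 + 1233155\right) = \left(1503512 - 495388\right) \left(2277587 + 1233155\right) = 1008124 \cdot 3510742 = 3539263268008$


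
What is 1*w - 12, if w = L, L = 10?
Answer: -2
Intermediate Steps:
w = 10
1*w - 12 = 1*10 - 12 = 10 - 12 = -2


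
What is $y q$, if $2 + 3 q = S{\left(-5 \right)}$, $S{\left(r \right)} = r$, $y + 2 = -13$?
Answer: $35$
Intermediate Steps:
$y = -15$ ($y = -2 - 13 = -15$)
$q = - \frac{7}{3}$ ($q = - \frac{2}{3} + \frac{1}{3} \left(-5\right) = - \frac{2}{3} - \frac{5}{3} = - \frac{7}{3} \approx -2.3333$)
$y q = \left(-15\right) \left(- \frac{7}{3}\right) = 35$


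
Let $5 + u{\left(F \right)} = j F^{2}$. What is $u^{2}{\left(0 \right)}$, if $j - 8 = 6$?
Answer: $25$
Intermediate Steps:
$j = 14$ ($j = 8 + 6 = 14$)
$u{\left(F \right)} = -5 + 14 F^{2}$
$u^{2}{\left(0 \right)} = \left(-5 + 14 \cdot 0^{2}\right)^{2} = \left(-5 + 14 \cdot 0\right)^{2} = \left(-5 + 0\right)^{2} = \left(-5\right)^{2} = 25$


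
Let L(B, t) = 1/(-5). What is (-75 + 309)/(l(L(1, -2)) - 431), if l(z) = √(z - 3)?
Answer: -168090/309607 - 312*I*√5/309607 ≈ -0.54291 - 0.0022533*I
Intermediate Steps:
L(B, t) = -⅕ (L(B, t) = 1*(-⅕) = -⅕)
l(z) = √(-3 + z)
(-75 + 309)/(l(L(1, -2)) - 431) = (-75 + 309)/(√(-3 - ⅕) - 431) = 234/(√(-16/5) - 431) = 234/(4*I*√5/5 - 431) = 234/(-431 + 4*I*√5/5)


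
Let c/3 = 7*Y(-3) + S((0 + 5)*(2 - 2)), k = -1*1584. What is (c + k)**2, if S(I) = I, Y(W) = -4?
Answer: 2782224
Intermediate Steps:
k = -1584
c = -84 (c = 3*(7*(-4) + (0 + 5)*(2 - 2)) = 3*(-28 + 5*0) = 3*(-28 + 0) = 3*(-28) = -84)
(c + k)**2 = (-84 - 1584)**2 = (-1668)**2 = 2782224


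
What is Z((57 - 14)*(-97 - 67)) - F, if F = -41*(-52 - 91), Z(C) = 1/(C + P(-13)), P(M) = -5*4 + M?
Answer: -41539356/7085 ≈ -5863.0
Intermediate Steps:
P(M) = -20 + M
Z(C) = 1/(-33 + C) (Z(C) = 1/(C + (-20 - 13)) = 1/(C - 33) = 1/(-33 + C))
F = 5863 (F = -41*(-143) = 5863)
Z((57 - 14)*(-97 - 67)) - F = 1/(-33 + (57 - 14)*(-97 - 67)) - 1*5863 = 1/(-33 + 43*(-164)) - 5863 = 1/(-33 - 7052) - 5863 = 1/(-7085) - 5863 = -1/7085 - 5863 = -41539356/7085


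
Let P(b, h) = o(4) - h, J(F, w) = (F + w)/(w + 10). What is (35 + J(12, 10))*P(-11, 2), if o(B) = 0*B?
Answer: -361/5 ≈ -72.200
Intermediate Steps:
o(B) = 0
J(F, w) = (F + w)/(10 + w)
P(b, h) = -h (P(b, h) = 0 - h = -h)
(35 + J(12, 10))*P(-11, 2) = (35 + (12 + 10)/(10 + 10))*(-1*2) = (35 + 22/20)*(-2) = (35 + (1/20)*22)*(-2) = (35 + 11/10)*(-2) = (361/10)*(-2) = -361/5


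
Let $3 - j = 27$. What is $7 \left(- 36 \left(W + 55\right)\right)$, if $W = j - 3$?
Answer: $-7056$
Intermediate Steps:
$j = -24$ ($j = 3 - 27 = -24$)
$W = -27$ ($W = -24 - 3 = -27$)
$7 \left(- 36 \left(W + 55\right)\right) = 7 \left(- 36 \left(-27 + 55\right)\right) = 7 \left(\left(-36\right) 28\right) = 7 \left(-1008\right) = -7056$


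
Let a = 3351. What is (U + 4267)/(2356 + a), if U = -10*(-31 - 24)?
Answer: 4817/5707 ≈ 0.84405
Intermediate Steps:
U = 550 (U = -10*(-55) = 550)
(U + 4267)/(2356 + a) = (550 + 4267)/(2356 + 3351) = 4817/5707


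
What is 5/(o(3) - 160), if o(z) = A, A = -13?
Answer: -5/173 ≈ -0.028902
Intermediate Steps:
o(z) = -13
5/(o(3) - 160) = 5/(-13 - 160) = 5/(-173) = 5*(-1/173) = -5/173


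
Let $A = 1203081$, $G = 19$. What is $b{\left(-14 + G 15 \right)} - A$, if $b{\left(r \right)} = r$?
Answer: $-1202810$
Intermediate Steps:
$b{\left(-14 + G 15 \right)} - A = \left(-14 + 19 \cdot 15\right) - 1203081 = \left(-14 + 285\right) - 1203081 = 271 - 1203081 = -1202810$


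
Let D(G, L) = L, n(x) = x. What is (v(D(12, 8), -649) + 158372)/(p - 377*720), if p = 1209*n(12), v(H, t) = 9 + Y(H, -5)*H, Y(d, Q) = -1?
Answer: -17597/28548 ≈ -0.61640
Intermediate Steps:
v(H, t) = 9 - H
p = 14508 (p = 1209*12 = 14508)
(v(D(12, 8), -649) + 158372)/(p - 377*720) = ((9 - 1*8) + 158372)/(14508 - 377*720) = ((9 - 8) + 158372)/(14508 - 271440) = (1 + 158372)/(-256932) = 158373*(-1/256932) = -17597/28548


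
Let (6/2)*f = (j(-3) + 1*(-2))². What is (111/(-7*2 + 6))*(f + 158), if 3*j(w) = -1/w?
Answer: -1431271/648 ≈ -2208.8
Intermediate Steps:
j(w) = -1/(3*w) (j(w) = (-1/w)/3 = -1/(3*w))
f = 289/243 (f = (-⅓/(-3) + 1*(-2))²/3 = (-⅓*(-⅓) - 2)²/3 = (⅑ - 2)²/3 = (-17/9)²/3 = (⅓)*(289/81) = 289/243 ≈ 1.1893)
(111/(-7*2 + 6))*(f + 158) = (111/(-7*2 + 6))*(289/243 + 158) = (111/(-14 + 6))*(38683/243) = (111/(-8))*(38683/243) = (111*(-⅛))*(38683/243) = -111/8*38683/243 = -1431271/648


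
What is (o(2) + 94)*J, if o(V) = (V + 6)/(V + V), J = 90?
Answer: 8640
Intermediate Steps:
o(V) = (6 + V)/(2*V) (o(V) = (6 + V)/((2*V)) = (6 + V)*(1/(2*V)) = (6 + V)/(2*V))
(o(2) + 94)*J = ((1/2)*(6 + 2)/2 + 94)*90 = ((1/2)*(1/2)*8 + 94)*90 = (2 + 94)*90 = 96*90 = 8640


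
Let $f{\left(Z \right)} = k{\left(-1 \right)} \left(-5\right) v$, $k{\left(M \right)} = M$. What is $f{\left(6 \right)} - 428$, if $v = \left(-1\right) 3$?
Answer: $-443$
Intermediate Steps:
$v = -3$
$f{\left(Z \right)} = -15$ ($f{\left(Z \right)} = \left(-1\right) \left(-5\right) \left(-3\right) = 5 \left(-3\right) = -15$)
$f{\left(6 \right)} - 428 = -15 - 428 = -443$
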